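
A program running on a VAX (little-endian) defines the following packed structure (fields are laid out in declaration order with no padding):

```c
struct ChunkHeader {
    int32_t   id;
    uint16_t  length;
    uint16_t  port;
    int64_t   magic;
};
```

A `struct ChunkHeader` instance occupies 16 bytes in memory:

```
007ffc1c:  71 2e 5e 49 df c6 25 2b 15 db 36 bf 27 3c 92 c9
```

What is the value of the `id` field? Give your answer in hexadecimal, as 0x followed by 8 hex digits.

`id` is the first field, at byte offset 0, occupying 4 bytes.
Bytes at offsets 0..3: 71 2E 5E 49.
Little-endian stores the least-significant byte at the lowest address.
Reassemble most-significant byte first: 49 5E 2E 71 → 0x495E2E71.

0x495E2E71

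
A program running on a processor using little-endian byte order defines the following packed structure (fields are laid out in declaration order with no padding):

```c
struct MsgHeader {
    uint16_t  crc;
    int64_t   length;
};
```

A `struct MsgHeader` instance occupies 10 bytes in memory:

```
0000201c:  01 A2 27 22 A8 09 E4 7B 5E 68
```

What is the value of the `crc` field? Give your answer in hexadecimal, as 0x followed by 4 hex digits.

0xA201

`crc` is the first field, at byte offset 0, occupying 2 bytes.
Bytes at offsets 0..1: 01 A2.
In little-endian order the low byte comes first in memory.
Reassemble most-significant byte first: A2 01 → 0xA201.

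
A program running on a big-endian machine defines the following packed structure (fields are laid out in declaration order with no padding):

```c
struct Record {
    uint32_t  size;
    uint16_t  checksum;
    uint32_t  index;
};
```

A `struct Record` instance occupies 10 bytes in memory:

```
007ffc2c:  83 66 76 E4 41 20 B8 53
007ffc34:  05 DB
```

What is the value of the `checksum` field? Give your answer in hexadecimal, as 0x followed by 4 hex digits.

`checksum` follows `size` (4 bytes), so it starts at byte offset 4 and occupies 2 bytes.
Bytes at offsets 4..5: 41 20.
Big-endian: lowest address holds the most-significant byte.
The bytes are already most-significant first: 0x4120.

0x4120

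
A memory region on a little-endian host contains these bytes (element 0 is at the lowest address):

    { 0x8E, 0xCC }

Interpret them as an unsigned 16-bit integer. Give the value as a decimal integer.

52366

Little-endian: lowest address holds the least-significant byte.
Reassemble most-significant byte first: CC 8E → 0xCC8E.
0xCC8E = 52366.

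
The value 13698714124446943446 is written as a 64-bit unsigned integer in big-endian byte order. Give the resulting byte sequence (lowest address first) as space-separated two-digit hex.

13698714124446943446 in hexadecimal, padded to 64 bits, is 0xBE1B9BEAD34948D6.
Split into bytes (most-significant first): BE 1B 9B EA D3 49 48 D6.
Big-endian stores the most-significant byte at the lowest address.
So the memory order matches the most-significant-first order: BE 1B 9B EA D3 49 48 D6.

BE 1B 9B EA D3 49 48 D6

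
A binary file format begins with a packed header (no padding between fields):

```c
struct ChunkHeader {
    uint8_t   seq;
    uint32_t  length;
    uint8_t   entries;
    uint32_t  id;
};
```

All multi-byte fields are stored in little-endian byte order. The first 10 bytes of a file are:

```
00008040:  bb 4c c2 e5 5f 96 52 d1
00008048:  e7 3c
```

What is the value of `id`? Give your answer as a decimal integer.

`id` follows `seq` (1 B), `length` (4 B), `entries` (1 B), so it starts at offset 1 + 4 + 1 = 6 and occupies 4 bytes.
Bytes at offsets 6..9: 52 D1 E7 3C.
Little-endian: lowest address holds the least-significant byte.
Reassemble most-significant byte first: 3C E7 D1 52 → 0x3CE7D152.
0x3CE7D152 = 1021825362.

1021825362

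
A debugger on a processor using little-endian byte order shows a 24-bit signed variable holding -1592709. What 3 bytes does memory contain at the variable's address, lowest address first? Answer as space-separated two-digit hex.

Two's complement of -1592709 in 24 bits: 1592709 = 0x184D85; invert → 0xE7B27A; add 1 → 0xE7B27B.
Split into bytes (most-significant first): E7 B2 7B.
Little-endian: lowest address holds the least-significant byte.
So at ascending addresses the bytes are 7B B2 E7.

7B B2 E7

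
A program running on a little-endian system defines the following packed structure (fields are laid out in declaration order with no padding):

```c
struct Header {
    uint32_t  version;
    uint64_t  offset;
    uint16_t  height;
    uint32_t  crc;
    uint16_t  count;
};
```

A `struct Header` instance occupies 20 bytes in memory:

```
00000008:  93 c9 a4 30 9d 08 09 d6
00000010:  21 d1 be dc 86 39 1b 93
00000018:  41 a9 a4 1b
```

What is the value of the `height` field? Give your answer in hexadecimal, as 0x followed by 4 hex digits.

`height` follows `version` (4 B), `offset` (8 B), so it starts at offset 4 + 8 = 12 and occupies 2 bytes.
Bytes at offsets 12..13: 86 39.
In little-endian order the low byte comes first in memory.
Reassemble most-significant byte first: 39 86 → 0x3986.

0x3986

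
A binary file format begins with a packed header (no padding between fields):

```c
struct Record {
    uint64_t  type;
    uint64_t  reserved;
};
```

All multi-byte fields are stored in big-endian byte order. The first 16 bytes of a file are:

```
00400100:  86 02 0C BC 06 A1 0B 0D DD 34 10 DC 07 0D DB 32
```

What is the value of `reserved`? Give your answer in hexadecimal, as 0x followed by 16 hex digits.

`reserved` follows `type` (8 bytes), so it starts at byte offset 8 and occupies 8 bytes.
Bytes at offsets 8..15: DD 34 10 DC 07 0D DB 32.
In big-endian order the high byte comes first in memory.
The bytes are already most-significant first: 0xDD3410DC070DDB32.

0xDD3410DC070DDB32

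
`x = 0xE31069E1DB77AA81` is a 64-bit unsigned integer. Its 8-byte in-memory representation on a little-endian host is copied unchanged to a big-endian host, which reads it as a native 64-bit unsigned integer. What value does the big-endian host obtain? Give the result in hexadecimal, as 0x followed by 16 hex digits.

0x81AA77DBE16910E3

Stored little-endian, the bytes at ascending addresses are 81 AA 77 DB E1 69 10 E3.
Read back as big-endian, the last byte is least significant, giving 0x81AA77DBE16910E3.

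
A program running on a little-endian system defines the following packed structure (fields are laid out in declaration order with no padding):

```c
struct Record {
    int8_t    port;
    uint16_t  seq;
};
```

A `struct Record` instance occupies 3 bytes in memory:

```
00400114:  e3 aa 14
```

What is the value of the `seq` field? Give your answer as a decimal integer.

`seq` follows `port` (1 byte), so it starts at byte offset 1 and occupies 2 bytes.
Bytes at offsets 1..2: AA 14.
In little-endian order the low byte comes first in memory.
Reassemble most-significant byte first: 14 AA → 0x14AA.
0x14AA = 5290.

5290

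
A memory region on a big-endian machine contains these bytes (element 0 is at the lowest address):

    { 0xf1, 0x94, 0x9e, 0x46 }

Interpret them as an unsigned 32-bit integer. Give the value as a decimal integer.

Big-endian stores the most-significant byte at the lowest address.
The bytes are already most-significant first: 0xF1949E46.
0xF1949E46 = 4053048902.

4053048902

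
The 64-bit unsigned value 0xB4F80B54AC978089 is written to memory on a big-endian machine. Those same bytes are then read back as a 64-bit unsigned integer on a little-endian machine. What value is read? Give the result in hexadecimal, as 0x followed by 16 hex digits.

Stored big-endian, the bytes at ascending addresses are B4 F8 0B 54 AC 97 80 89.
Read back as little-endian, the first byte is least significant, giving 0x898097AC540BF8B4.

0x898097AC540BF8B4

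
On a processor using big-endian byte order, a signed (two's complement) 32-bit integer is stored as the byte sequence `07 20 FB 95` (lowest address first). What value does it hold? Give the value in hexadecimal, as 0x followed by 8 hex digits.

0x0720FB95

Big-endian stores the most-significant byte at the lowest address.
The bytes are already most-significant first: 0x0720FB95.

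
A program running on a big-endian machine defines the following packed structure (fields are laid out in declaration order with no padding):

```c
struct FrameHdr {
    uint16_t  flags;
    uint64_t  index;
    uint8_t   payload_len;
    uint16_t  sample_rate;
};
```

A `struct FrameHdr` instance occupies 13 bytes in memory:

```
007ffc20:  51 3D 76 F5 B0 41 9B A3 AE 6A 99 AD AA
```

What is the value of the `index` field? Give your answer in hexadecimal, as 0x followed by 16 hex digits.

`index` follows `flags` (2 bytes), so it starts at byte offset 2 and occupies 8 bytes.
Bytes at offsets 2..9: 76 F5 B0 41 9B A3 AE 6A.
Big-endian stores the most-significant byte at the lowest address.
The bytes are already most-significant first: 0x76F5B0419BA3AE6A.

0x76F5B0419BA3AE6A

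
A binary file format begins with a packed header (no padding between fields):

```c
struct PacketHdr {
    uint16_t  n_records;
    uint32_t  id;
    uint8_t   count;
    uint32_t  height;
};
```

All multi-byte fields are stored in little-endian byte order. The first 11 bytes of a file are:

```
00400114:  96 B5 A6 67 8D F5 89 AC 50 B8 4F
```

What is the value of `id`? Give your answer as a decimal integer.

4119685030

`id` follows `n_records` (2 bytes), so it starts at byte offset 2 and occupies 4 bytes.
Bytes at offsets 2..5: A6 67 8D F5.
Little-endian stores the least-significant byte at the lowest address.
Reassemble most-significant byte first: F5 8D 67 A6 → 0xF58D67A6.
0xF58D67A6 = 4119685030.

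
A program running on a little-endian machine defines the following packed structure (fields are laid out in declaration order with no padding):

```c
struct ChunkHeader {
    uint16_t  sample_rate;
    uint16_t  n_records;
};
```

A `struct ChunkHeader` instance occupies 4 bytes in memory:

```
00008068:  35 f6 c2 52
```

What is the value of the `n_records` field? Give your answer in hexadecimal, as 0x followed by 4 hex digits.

0x52C2

`n_records` follows `sample_rate` (2 bytes), so it starts at byte offset 2 and occupies 2 bytes.
Bytes at offsets 2..3: C2 52.
In little-endian order the low byte comes first in memory.
Reassemble most-significant byte first: 52 C2 → 0x52C2.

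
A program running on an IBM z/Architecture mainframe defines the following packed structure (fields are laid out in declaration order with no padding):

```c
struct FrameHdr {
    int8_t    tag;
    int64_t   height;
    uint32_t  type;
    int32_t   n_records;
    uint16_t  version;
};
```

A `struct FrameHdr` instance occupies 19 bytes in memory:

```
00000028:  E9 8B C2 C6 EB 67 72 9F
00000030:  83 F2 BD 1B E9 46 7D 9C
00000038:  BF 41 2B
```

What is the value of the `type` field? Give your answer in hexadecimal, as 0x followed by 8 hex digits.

0xF2BD1BE9

`type` follows `tag` (1 B), `height` (8 B), so it starts at offset 1 + 8 = 9 and occupies 4 bytes.
Bytes at offsets 9..12: F2 BD 1B E9.
Big-endian: lowest address holds the most-significant byte.
The bytes are already most-significant first: 0xF2BD1BE9.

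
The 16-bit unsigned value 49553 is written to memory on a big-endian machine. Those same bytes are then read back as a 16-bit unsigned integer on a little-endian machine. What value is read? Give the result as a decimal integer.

49553 in 16-bit hexadecimal is 0xC191.
Stored big-endian, the bytes at ascending addresses are C1 91.
Read back as little-endian, the first byte is least significant, giving 0x91C1.
0x91C1 = 37313.

37313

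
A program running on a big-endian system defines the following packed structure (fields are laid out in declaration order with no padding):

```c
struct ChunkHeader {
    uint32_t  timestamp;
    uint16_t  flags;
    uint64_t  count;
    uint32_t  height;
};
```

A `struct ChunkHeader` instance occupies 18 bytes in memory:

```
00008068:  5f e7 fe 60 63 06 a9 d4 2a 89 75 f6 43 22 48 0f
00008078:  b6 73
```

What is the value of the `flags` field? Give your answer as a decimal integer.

25350

`flags` follows `timestamp` (4 bytes), so it starts at byte offset 4 and occupies 2 bytes.
Bytes at offsets 4..5: 63 06.
Big-endian: lowest address holds the most-significant byte.
The bytes are already most-significant first: 0x6306.
0x6306 = 25350.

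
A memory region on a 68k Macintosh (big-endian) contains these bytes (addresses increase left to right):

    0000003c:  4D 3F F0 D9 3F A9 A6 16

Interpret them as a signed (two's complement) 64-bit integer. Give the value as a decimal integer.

In big-endian order the high byte comes first in memory.
The bytes are already most-significant first: 0x4D3FF0D93FA9A616.
0x4D3FF0D93FA9A616 = 5566432480319874582.

5566432480319874582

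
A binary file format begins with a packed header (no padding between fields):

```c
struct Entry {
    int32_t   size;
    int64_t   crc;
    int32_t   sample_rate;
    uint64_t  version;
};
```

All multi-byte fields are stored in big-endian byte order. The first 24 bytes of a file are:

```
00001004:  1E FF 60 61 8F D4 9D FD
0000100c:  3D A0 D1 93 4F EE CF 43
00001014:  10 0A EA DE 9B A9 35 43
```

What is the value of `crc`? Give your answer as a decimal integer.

`crc` follows `size` (4 bytes), so it starts at byte offset 4 and occupies 8 bytes.
Bytes at offsets 4..11: 8F D4 9D FD 3D A0 D1 93.
Big-endian: lowest address holds the most-significant byte.
The bytes are already most-significant first: 0x8FD49DFD3DA0D193.
Top bit is set, so as a signed 64-bit value this is 0x8FD49DFD3DA0D193 − 2^64 = -8082661720236961389.

-8082661720236961389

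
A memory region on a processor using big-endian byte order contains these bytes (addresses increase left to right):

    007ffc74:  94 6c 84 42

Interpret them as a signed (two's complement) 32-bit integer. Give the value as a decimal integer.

-1804827582

In big-endian order the high byte comes first in memory.
The bytes are already most-significant first: 0x946C8442.
Top bit is set, so as a signed 32-bit value this is 0x946C8442 − 2^32 = -1804827582.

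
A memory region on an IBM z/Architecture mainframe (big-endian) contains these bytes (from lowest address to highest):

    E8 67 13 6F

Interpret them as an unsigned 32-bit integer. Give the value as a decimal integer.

Big-endian stores the most-significant byte at the lowest address.
The bytes are already most-significant first: 0xE867136F.
0xE867136F = 3899069295.

3899069295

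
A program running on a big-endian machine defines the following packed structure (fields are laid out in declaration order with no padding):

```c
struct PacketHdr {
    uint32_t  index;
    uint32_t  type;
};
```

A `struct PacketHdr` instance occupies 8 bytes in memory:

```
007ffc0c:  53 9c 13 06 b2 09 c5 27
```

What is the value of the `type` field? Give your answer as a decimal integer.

2986984743

`type` follows `index` (4 bytes), so it starts at byte offset 4 and occupies 4 bytes.
Bytes at offsets 4..7: B2 09 C5 27.
Big-endian stores the most-significant byte at the lowest address.
The bytes are already most-significant first: 0xB209C527.
0xB209C527 = 2986984743.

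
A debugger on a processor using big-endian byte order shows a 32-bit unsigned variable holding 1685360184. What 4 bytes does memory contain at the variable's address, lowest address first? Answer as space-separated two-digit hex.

1685360184 in hexadecimal, padded to 32 bits, is 0x64748E38.
Split into bytes (most-significant first): 64 74 8E 38.
Big-endian: lowest address holds the most-significant byte.
So the memory order matches the most-significant-first order: 64 74 8E 38.

64 74 8E 38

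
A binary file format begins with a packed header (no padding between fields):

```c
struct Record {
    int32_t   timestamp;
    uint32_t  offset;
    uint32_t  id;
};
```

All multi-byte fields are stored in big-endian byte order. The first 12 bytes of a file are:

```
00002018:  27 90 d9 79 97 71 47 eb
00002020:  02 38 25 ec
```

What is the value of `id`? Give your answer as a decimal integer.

`id` follows `timestamp` (4 B), `offset` (4 B), so it starts at offset 4 + 4 = 8 and occupies 4 bytes.
Bytes at offsets 8..11: 02 38 25 EC.
Big-endian stores the most-significant byte at the lowest address.
The bytes are already most-significant first: 0x023825EC.
0x023825EC = 37234156.

37234156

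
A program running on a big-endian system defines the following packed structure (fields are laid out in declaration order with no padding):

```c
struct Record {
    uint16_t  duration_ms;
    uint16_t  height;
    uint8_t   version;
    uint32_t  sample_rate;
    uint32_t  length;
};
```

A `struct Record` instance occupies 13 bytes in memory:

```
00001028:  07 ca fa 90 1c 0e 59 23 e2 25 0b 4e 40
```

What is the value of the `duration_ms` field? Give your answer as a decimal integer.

`duration_ms` is the first field, at byte offset 0, occupying 2 bytes.
Bytes at offsets 0..1: 07 CA.
Big-endian stores the most-significant byte at the lowest address.
The bytes are already most-significant first: 0x07CA.
0x07CA = 1994.

1994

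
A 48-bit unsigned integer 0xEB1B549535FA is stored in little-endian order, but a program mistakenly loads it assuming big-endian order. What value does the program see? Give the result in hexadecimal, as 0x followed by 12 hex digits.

Stored little-endian, the bytes at ascending addresses are FA 35 95 54 1B EB.
Read back as big-endian, the last byte is least significant, giving 0xFA3595541BEB.

0xFA3595541BEB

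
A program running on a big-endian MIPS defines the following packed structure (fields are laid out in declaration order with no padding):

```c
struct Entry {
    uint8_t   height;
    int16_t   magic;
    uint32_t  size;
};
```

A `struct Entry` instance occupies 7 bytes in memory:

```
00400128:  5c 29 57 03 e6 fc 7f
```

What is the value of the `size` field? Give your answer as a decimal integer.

65469567

`size` follows `height` (1 B), `magic` (2 B), so it starts at offset 1 + 2 = 3 and occupies 4 bytes.
Bytes at offsets 3..6: 03 E6 FC 7F.
Big-endian: lowest address holds the most-significant byte.
The bytes are already most-significant first: 0x03E6FC7F.
0x03E6FC7F = 65469567.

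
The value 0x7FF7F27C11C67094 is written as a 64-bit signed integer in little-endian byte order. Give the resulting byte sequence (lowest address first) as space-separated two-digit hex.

Split into bytes (most-significant first): 7F F7 F2 7C 11 C6 70 94.
Little-endian: lowest address holds the least-significant byte.
So at ascending addresses the bytes are 94 70 C6 11 7C F2 F7 7F.

94 70 C6 11 7C F2 F7 7F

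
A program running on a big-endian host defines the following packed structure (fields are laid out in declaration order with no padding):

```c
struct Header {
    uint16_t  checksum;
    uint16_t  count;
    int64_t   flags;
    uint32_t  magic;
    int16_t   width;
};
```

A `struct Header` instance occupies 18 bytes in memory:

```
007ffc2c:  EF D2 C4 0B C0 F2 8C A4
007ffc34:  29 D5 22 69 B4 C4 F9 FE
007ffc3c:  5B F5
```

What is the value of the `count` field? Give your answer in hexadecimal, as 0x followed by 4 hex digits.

0xC40B

`count` follows `checksum` (2 bytes), so it starts at byte offset 2 and occupies 2 bytes.
Bytes at offsets 2..3: C4 0B.
Big-endian: lowest address holds the most-significant byte.
The bytes are already most-significant first: 0xC40B.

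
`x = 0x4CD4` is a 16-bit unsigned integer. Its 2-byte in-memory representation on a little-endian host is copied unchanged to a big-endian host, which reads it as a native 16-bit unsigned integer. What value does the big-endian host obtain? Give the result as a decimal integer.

54348

Stored little-endian, the bytes at ascending addresses are D4 4C.
Read back as big-endian, the last byte is least significant, giving 0xD44C.
0xD44C = 54348.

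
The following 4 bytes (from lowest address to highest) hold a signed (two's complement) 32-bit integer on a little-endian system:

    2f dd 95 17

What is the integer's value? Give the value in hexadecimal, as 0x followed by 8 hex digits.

0x1795DD2F

Little-endian stores the least-significant byte at the lowest address.
Reassemble most-significant byte first: 17 95 DD 2F → 0x1795DD2F.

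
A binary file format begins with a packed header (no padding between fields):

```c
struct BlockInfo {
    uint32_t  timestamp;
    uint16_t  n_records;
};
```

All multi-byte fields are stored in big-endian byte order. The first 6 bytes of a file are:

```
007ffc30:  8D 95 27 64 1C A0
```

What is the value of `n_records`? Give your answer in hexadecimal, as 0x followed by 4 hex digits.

0x1CA0

`n_records` follows `timestamp` (4 bytes), so it starts at byte offset 4 and occupies 2 bytes.
Bytes at offsets 4..5: 1C A0.
In big-endian order the high byte comes first in memory.
The bytes are already most-significant first: 0x1CA0.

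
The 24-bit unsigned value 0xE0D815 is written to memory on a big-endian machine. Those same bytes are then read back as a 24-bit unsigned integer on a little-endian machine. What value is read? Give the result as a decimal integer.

1431776

Stored big-endian, the bytes at ascending addresses are E0 D8 15.
Read back as little-endian, the first byte is least significant, giving 0x15D8E0.
0x15D8E0 = 1431776.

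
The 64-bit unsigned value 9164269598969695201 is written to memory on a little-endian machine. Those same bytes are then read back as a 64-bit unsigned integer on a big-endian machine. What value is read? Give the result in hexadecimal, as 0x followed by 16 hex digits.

0xE10B8058A5062E7F

9164269598969695201 in 64-bit hexadecimal is 0x7F2E06A558800BE1.
Stored little-endian, the bytes at ascending addresses are E1 0B 80 58 A5 06 2E 7F.
Read back as big-endian, the last byte is least significant, giving 0xE10B8058A5062E7F.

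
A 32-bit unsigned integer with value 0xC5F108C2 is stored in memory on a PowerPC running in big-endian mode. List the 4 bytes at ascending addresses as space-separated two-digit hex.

Split into bytes (most-significant first): C5 F1 08 C2.
Big-endian stores the most-significant byte at the lowest address.
So the memory order matches the most-significant-first order: C5 F1 08 C2.

C5 F1 08 C2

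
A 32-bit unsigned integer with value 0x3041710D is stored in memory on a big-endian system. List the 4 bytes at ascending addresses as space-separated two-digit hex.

30 41 71 0D

Split into bytes (most-significant first): 30 41 71 0D.
Big-endian: lowest address holds the most-significant byte.
So the memory order matches the most-significant-first order: 30 41 71 0D.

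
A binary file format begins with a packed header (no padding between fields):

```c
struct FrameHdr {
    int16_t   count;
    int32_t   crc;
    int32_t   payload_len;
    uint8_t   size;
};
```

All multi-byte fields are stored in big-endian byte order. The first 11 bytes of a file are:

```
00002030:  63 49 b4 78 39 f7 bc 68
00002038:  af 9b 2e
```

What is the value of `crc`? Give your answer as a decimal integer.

`crc` follows `count` (2 bytes), so it starts at byte offset 2 and occupies 4 bytes.
Bytes at offsets 2..5: B4 78 39 F7.
Big-endian stores the most-significant byte at the lowest address.
The bytes are already most-significant first: 0xB47839F7.
Top bit is set, so as a signed 32-bit value this is 0xB47839F7 − 2^32 = -1267189257.

-1267189257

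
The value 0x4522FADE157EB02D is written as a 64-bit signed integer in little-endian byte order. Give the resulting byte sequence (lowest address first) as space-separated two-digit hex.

2D B0 7E 15 DE FA 22 45

Split into bytes (most-significant first): 45 22 FA DE 15 7E B0 2D.
In little-endian order the low byte comes first in memory.
So at ascending addresses the bytes are 2D B0 7E 15 DE FA 22 45.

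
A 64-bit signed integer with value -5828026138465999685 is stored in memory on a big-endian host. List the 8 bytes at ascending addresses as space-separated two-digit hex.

Two's complement of -5828026138465999685 in 64 bits: 5828026138465999685 = 0x50E14EE50CF51B45; invert → 0xAF1EB11AF30AE4BA; add 1 → 0xAF1EB11AF30AE4BB.
Split into bytes (most-significant first): AF 1E B1 1A F3 0A E4 BB.
Big-endian stores the most-significant byte at the lowest address.
So the memory order matches the most-significant-first order: AF 1E B1 1A F3 0A E4 BB.

AF 1E B1 1A F3 0A E4 BB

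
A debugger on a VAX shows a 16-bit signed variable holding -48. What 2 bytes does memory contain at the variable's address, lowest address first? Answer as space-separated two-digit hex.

D0 FF

Two's complement of -48 in 16 bits: 48 = 0x0030; invert → 0xFFCF; add 1 → 0xFFD0.
Split into bytes (most-significant first): FF D0.
Little-endian: lowest address holds the least-significant byte.
So at ascending addresses the bytes are D0 FF.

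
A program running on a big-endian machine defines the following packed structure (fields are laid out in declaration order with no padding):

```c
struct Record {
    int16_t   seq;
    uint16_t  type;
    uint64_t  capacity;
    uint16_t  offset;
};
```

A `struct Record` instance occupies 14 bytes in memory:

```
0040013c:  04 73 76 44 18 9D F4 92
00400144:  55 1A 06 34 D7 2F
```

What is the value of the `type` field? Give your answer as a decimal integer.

`type` follows `seq` (2 bytes), so it starts at byte offset 2 and occupies 2 bytes.
Bytes at offsets 2..3: 76 44.
In big-endian order the high byte comes first in memory.
The bytes are already most-significant first: 0x7644.
0x7644 = 30276.

30276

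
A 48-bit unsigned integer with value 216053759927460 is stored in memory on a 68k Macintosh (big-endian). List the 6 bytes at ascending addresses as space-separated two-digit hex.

C4 7F EF 9C E4 A4

216053759927460 in hexadecimal, padded to 48 bits, is 0xC47FEF9CE4A4.
Split into bytes (most-significant first): C4 7F EF 9C E4 A4.
In big-endian order the high byte comes first in memory.
So the memory order matches the most-significant-first order: C4 7F EF 9C E4 A4.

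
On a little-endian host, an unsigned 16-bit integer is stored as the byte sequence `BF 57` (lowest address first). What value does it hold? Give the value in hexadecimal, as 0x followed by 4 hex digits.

Little-endian stores the least-significant byte at the lowest address.
Reassemble most-significant byte first: 57 BF → 0x57BF.

0x57BF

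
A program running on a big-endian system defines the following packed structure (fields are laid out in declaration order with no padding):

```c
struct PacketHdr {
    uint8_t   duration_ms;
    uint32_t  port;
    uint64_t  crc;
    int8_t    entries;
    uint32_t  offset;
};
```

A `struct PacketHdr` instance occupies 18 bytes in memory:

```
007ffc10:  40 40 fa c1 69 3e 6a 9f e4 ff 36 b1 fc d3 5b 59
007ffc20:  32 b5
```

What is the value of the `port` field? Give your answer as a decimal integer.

1090175337

`port` follows `duration_ms` (1 byte), so it starts at byte offset 1 and occupies 4 bytes.
Bytes at offsets 1..4: 40 FA C1 69.
In big-endian order the high byte comes first in memory.
The bytes are already most-significant first: 0x40FAC169.
0x40FAC169 = 1090175337.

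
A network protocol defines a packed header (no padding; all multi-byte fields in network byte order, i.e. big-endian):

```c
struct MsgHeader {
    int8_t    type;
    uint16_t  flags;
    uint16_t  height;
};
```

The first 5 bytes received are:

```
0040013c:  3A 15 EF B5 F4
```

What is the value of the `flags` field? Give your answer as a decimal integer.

5615

`flags` follows `type` (1 byte), so it starts at byte offset 1 and occupies 2 bytes.
Bytes at offsets 1..2: 15 EF.
Big-endian stores the most-significant byte at the lowest address.
The bytes are already most-significant first: 0x15EF.
0x15EF = 5615.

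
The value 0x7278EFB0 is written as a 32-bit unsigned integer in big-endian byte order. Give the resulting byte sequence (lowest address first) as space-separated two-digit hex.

72 78 EF B0

Split into bytes (most-significant first): 72 78 EF B0.
In big-endian order the high byte comes first in memory.
So the memory order matches the most-significant-first order: 72 78 EF B0.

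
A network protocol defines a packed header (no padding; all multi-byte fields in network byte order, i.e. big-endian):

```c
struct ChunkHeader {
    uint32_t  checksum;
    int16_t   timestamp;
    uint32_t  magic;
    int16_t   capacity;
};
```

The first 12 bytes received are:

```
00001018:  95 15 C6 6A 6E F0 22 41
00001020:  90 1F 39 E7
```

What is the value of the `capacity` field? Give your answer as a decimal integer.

`capacity` follows `checksum` (4 B), `timestamp` (2 B), `magic` (4 B), so it starts at offset 4 + 2 + 4 = 10 and occupies 2 bytes.
Bytes at offsets 10..11: 39 E7.
Big-endian stores the most-significant byte at the lowest address.
The bytes are already most-significant first: 0x39E7.
0x39E7 = 14823.

14823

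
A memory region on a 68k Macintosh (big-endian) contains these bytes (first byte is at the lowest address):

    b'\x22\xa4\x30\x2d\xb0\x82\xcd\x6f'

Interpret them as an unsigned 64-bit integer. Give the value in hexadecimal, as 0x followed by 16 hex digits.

In big-endian order the high byte comes first in memory.
The bytes are already most-significant first: 0x22A4302DB082CD6F.

0x22A4302DB082CD6F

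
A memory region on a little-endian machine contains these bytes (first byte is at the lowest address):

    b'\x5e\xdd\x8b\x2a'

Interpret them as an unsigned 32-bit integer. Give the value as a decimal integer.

713809246

In little-endian order the low byte comes first in memory.
Reassemble most-significant byte first: 2A 8B DD 5E → 0x2A8BDD5E.
0x2A8BDD5E = 713809246.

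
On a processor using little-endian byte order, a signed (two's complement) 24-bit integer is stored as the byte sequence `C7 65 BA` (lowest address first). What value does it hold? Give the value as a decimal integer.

Little-endian: lowest address holds the least-significant byte.
Reassemble most-significant byte first: BA 65 C7 → 0xBA65C7.
Top bit is set, so as a signed 24-bit value this is 0xBA65C7 − 2^24 = -4561465.

-4561465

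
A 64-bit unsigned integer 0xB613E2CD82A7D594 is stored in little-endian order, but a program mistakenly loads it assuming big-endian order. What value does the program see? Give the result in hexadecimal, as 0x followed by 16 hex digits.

Stored little-endian, the bytes at ascending addresses are 94 D5 A7 82 CD E2 13 B6.
Read back as big-endian, the last byte is least significant, giving 0x94D5A782CDE213B6.

0x94D5A782CDE213B6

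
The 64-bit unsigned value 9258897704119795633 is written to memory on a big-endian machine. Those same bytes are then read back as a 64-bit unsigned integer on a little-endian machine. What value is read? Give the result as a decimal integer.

12790150345631628928

9258897704119795633 in 64-bit hexadecimal is 0x807E3667F9BD7FB1.
Stored big-endian, the bytes at ascending addresses are 80 7E 36 67 F9 BD 7F B1.
Read back as little-endian, the first byte is least significant, giving 0xB17FBDF967367E80.
0xB17FBDF967367E80 = 12790150345631628928.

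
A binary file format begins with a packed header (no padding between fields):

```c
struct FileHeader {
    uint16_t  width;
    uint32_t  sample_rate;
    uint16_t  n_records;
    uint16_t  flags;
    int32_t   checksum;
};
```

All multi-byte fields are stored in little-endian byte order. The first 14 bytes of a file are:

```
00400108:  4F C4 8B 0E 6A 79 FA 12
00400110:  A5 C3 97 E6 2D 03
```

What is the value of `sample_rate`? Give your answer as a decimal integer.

2036993675

`sample_rate` follows `width` (2 bytes), so it starts at byte offset 2 and occupies 4 bytes.
Bytes at offsets 2..5: 8B 0E 6A 79.
In little-endian order the low byte comes first in memory.
Reassemble most-significant byte first: 79 6A 0E 8B → 0x796A0E8B.
0x796A0E8B = 2036993675.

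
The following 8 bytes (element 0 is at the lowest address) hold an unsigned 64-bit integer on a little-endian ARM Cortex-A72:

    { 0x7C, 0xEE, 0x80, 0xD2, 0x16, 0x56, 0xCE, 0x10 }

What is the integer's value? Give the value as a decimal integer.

1211000005830176380

Little-endian: lowest address holds the least-significant byte.
Reassemble most-significant byte first: 10 CE 56 16 D2 80 EE 7C → 0x10CE5616D280EE7C.
0x10CE5616D280EE7C = 1211000005830176380.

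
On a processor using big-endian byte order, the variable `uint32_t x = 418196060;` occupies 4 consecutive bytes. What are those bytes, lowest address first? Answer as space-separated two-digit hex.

418196060 in hexadecimal, padded to 32 bits, is 0x18ED2A5C.
Split into bytes (most-significant first): 18 ED 2A 5C.
Big-endian: lowest address holds the most-significant byte.
So the memory order matches the most-significant-first order: 18 ED 2A 5C.

18 ED 2A 5C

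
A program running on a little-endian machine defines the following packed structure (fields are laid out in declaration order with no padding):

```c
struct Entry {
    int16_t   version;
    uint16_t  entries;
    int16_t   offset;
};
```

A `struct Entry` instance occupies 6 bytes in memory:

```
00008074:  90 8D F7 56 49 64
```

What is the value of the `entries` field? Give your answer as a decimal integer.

22263

`entries` follows `version` (2 bytes), so it starts at byte offset 2 and occupies 2 bytes.
Bytes at offsets 2..3: F7 56.
Little-endian stores the least-significant byte at the lowest address.
Reassemble most-significant byte first: 56 F7 → 0x56F7.
0x56F7 = 22263.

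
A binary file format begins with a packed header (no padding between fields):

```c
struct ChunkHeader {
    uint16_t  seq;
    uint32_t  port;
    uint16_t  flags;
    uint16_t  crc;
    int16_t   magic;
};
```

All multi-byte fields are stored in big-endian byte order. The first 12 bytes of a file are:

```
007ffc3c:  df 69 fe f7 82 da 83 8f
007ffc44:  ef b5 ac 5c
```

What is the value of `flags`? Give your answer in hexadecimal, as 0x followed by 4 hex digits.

0x838F

`flags` follows `seq` (2 B), `port` (4 B), so it starts at offset 2 + 4 = 6 and occupies 2 bytes.
Bytes at offsets 6..7: 83 8F.
Big-endian: lowest address holds the most-significant byte.
The bytes are already most-significant first: 0x838F.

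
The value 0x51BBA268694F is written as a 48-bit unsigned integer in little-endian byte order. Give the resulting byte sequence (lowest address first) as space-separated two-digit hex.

Split into bytes (most-significant first): 51 BB A2 68 69 4F.
In little-endian order the low byte comes first in memory.
So at ascending addresses the bytes are 4F 69 68 A2 BB 51.

4F 69 68 A2 BB 51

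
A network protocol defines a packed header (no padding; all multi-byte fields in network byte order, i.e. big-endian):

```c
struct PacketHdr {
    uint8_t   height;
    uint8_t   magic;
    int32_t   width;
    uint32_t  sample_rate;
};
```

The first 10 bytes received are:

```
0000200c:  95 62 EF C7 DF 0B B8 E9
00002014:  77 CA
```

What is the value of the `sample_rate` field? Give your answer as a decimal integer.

3102308298

`sample_rate` follows `height` (1 B), `magic` (1 B), `width` (4 B), so it starts at offset 1 + 1 + 4 = 6 and occupies 4 bytes.
Bytes at offsets 6..9: B8 E9 77 CA.
In big-endian order the high byte comes first in memory.
The bytes are already most-significant first: 0xB8E977CA.
0xB8E977CA = 3102308298.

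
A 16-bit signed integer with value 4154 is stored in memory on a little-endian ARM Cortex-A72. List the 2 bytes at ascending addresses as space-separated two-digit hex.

3A 10

4154 in hexadecimal, padded to 16 bits, is 0x103A.
Split into bytes (most-significant first): 10 3A.
Little-endian stores the least-significant byte at the lowest address.
So at ascending addresses the bytes are 3A 10.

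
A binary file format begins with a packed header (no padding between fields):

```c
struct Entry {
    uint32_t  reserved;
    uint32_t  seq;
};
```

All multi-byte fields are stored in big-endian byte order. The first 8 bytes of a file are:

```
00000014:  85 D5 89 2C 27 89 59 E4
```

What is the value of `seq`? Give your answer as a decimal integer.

`seq` follows `reserved` (4 bytes), so it starts at byte offset 4 and occupies 4 bytes.
Bytes at offsets 4..7: 27 89 59 E4.
In big-endian order the high byte comes first in memory.
The bytes are already most-significant first: 0x278959E4.
0x278959E4 = 663312868.

663312868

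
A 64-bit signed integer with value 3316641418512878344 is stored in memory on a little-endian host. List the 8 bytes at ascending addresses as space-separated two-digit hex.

08 CB CE 3D CC 13 07 2E

3316641418512878344 in hexadecimal, padded to 64 bits, is 0x2E0713CC3DCECB08.
Split into bytes (most-significant first): 2E 07 13 CC 3D CE CB 08.
In little-endian order the low byte comes first in memory.
So at ascending addresses the bytes are 08 CB CE 3D CC 13 07 2E.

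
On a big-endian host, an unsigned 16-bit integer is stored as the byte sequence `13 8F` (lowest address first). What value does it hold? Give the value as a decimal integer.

In big-endian order the high byte comes first in memory.
The bytes are already most-significant first: 0x138F.
0x138F = 5007.

5007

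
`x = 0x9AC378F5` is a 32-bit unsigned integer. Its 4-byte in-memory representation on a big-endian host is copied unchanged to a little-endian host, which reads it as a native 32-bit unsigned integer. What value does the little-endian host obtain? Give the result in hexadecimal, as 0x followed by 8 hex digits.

Stored big-endian, the bytes at ascending addresses are 9A C3 78 F5.
Read back as little-endian, the first byte is least significant, giving 0xF578C39A.

0xF578C39A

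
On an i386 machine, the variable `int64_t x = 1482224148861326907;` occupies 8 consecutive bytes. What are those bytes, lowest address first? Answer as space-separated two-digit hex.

1482224148861326907 in hexadecimal, padded to 64 bits, is 0x1491EB029E62963B.
Split into bytes (most-significant first): 14 91 EB 02 9E 62 96 3B.
Little-endian stores the least-significant byte at the lowest address.
So at ascending addresses the bytes are 3B 96 62 9E 02 EB 91 14.

3B 96 62 9E 02 EB 91 14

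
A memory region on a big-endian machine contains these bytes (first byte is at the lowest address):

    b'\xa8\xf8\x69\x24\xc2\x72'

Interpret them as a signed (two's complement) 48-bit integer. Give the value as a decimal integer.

-95690107338126

Big-endian stores the most-significant byte at the lowest address.
The bytes are already most-significant first: 0xA8F86924C272.
Top bit is set, so as a signed 48-bit value this is 0xA8F86924C272 − 2^48 = -95690107338126.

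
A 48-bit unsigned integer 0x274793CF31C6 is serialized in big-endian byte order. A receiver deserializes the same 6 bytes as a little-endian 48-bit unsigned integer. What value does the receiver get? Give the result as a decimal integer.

Stored big-endian, the bytes at ascending addresses are 27 47 93 CF 31 C6.
Read back as little-endian, the first byte is least significant, giving 0xC631CF934727.
0xC631CF934727 = 217917238232871.

217917238232871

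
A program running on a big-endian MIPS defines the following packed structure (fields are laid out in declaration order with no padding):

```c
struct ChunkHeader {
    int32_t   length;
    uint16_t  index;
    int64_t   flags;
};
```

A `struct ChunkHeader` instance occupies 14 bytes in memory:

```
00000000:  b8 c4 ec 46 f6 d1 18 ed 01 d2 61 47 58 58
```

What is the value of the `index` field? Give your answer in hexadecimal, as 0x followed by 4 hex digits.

`index` follows `length` (4 bytes), so it starts at byte offset 4 and occupies 2 bytes.
Bytes at offsets 4..5: F6 D1.
In big-endian order the high byte comes first in memory.
The bytes are already most-significant first: 0xF6D1.

0xF6D1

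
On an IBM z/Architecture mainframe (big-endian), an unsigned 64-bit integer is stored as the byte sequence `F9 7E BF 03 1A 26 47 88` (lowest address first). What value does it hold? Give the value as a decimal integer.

Big-endian stores the most-significant byte at the lowest address.
The bytes are already most-significant first: 0xF97EBF031A264788.
0xF97EBF031A264788 = 17978016782554122120.

17978016782554122120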